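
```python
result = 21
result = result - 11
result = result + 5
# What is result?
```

Trace:
`result = 21` → result = 21
`result = result - 11` → result = 10
`result = result + 5` → result = 15
So result = 15

Answer: 15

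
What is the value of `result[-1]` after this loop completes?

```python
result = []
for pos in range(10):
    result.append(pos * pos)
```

Last element of squares 0 to 9
`result` takes the values: [] → [0] → [0, 1] → [0, 1, 4] → [0, 1, 4, 9] → [0, 1, 4, 9, 16] → [0, 1, 4, 9, 16, 25] → [0, 1, 4, 9, 16, 25, 36] → [0, 1, 4, 9, 16, 25, 36, 49] → [0, 1, 4, 9, 16, 25, 36, 49, 64] → [0, 1, 4, 9, 16, 25, 36, 49, 64, 81]
So `result[-1]` = 81

Answer: 81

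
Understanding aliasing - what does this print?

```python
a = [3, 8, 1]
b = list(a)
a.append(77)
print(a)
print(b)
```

Key concept: list() constructor creates copy.
Step by step:
`a = [3, 8, 1]` → a = [3, 8, 1]
`b = list(a)` → b = [3, 8, 1]
`a.append(77)` → a = [3, 8, 1, 77]
`print(a)` → prints [3, 8, 1, 77]
`print(b)` → prints [3, 8, 1]

Answer:
[3, 8, 1, 77]
[3, 8, 1]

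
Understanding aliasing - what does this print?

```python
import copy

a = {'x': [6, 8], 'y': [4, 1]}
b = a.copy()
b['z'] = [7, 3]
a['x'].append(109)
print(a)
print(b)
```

Key concept: shallow copy of dict with mutable values.
Step by step:
`a = {'x': [6, 8], 'y': [4, 1]}` → a = {'x': [6, 8], 'y': [4, 1]}
`b = a.copy()` → b = {'x': [6, 8], 'y': [4, 1]}
`b['z'] = [7, 3]` → b = {'x': [6, 8], 'y': [4, 1], 'z': [7, 3]}
`a['x'].append(109)` → a = {'x': [6, 8, 109], 'y': [4, 1]}; b = {'x': [6, 8, 109], 'y': [4, 1], 'z': [7, 3]}
`print(a)` → prints {'x': [6, 8, 109], 'y': [4, 1]}
`print(b)` → prints {'x': [6, 8, 109], 'y': [4, 1], 'z': [7, 3]}

Answer:
{'x': [6, 8, 109], 'y': [4, 1]}
{'x': [6, 8, 109], 'y': [4, 1], 'z': [7, 3]}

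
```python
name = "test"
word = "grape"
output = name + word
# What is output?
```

Trace:
`name = "test"` → name = 'test'
`word = "grape"` → word = 'grape'
`output = name + word` → output = 'testgrape'
So output = 'testgrape'

Answer: 'testgrape'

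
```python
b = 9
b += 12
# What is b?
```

Trace:
`b = 9` → b = 9
`b += 12` → b = 21
So b = 21

Answer: 21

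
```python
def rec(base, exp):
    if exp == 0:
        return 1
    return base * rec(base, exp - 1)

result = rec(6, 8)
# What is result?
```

rec(6, 8) = 6 * 6 * 6 * 6 * 6 * 6 * 6 * 6 = 1679616

Answer: 1679616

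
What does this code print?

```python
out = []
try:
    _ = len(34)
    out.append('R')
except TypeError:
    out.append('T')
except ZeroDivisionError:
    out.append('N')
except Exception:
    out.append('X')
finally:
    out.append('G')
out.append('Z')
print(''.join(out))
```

Execution trace: 'T' (except TypeError) → 'G' (finally) → 'Z' (after the try/except). Output: TGZ

Answer: TGZ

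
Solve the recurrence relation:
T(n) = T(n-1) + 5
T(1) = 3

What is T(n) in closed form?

Unrolling: T(n) = T(1) + 5·(n-1) = 3 + 5(n-1) = 5n - 2.

Answer: T(n) = 5n - 2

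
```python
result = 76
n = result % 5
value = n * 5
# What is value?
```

Trace:
`result = 76` → result = 76
`n = result % 5` → n = 1
`value = n * 5` → value = 5
So value = 5

Answer: 5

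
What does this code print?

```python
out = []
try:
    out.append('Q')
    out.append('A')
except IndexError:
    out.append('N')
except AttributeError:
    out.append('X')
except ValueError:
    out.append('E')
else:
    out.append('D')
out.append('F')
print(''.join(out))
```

Execution trace: 'Q' (try body) → 'A' (try body, no exception) → 'D' (else) → 'F' (after the try/except). Output: QADF

Answer: QADF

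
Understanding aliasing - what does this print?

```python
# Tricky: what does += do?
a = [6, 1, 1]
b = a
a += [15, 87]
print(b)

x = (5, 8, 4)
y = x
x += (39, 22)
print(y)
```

Key concept: += behavior differs for mutable vs immutable.
Step by step:
`a = [6, 1, 1]` → a = [6, 1, 1]
`b = a` → b = [6, 1, 1] (same object as a)
`a += [15, 87]` → a = [6, 1, 1, 15, 87] (same object as b); b = [6, 1, 1, 15, 87] (same object as a)
`print(b)` → prints [6, 1, 1, 15, 87]
`x = (5, 8, 4)` → x = (5, 8, 4)
`y = x` → y = (5, 8, 4)
`x += (39, 22)` → x = (5, 8, 4, 39, 22)
`print(y)` → prints (5, 8, 4)

Answer:
[6, 1, 1, 15, 87]
(5, 8, 4)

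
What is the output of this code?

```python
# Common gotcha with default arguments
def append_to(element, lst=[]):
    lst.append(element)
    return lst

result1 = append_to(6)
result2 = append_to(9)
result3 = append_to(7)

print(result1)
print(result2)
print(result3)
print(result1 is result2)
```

Key concept: mutable default argument gotcha.
Step by step:
`result1 = append_to(6)` → result1 = [6]
`result2 = append_to(9)` → result1 = [6, 9] (same object as result2); result2 = [6, 9] (same object as result1)
`result3 = append_to(7)` → result1 = [6, 9, 7] (same object as result2, result3); result2 = [6, 9, 7] (same object as result1, result3); result3 = [6, 9, 7] (same object as result1, result2)
`print(result1)` → prints [6, 9, 7]
`print(result2)` → prints [6, 9, 7]
`print(result3)` → prints [6, 9, 7]
`print(result1 is result2)` → prints True

Answer:
[6, 9, 7]
[6, 9, 7]
[6, 9, 7]
True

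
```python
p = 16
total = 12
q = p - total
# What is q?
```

Trace:
`p = 16` → p = 16
`total = 12` → total = 12
`q = p - total` → q = 4
So q = 4

Answer: 4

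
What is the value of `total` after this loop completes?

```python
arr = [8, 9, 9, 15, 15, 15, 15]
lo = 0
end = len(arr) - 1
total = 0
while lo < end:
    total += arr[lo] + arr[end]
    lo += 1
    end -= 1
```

Sum of pairs from ends
`total` takes the values: 0 → 23 → 47 → 71

Answer: 71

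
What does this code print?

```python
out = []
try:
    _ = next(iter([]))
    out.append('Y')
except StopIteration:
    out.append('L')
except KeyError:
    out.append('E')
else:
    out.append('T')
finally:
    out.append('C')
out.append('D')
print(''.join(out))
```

Execution trace: 'L' (except StopIteration) → 'C' (finally) → 'D' (after the try/except). Output: LCD

Answer: LCD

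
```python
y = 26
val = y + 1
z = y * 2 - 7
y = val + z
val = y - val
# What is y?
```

Trace:
`y = 26` → y = 26
`val = y + 1` → val = 27
`z = y * 2 - 7` → z = 45
`y = val + z` → y = 72
`val = y - val` → val = 45
So y = 72

Answer: 72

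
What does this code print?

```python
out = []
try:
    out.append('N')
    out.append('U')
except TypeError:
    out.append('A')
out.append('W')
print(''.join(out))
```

Execution trace: 'N' (try body) → 'U' (try body, no exception) → 'W' (after the try/except). Output: NUW

Answer: NUW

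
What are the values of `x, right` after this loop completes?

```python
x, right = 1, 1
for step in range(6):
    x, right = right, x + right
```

Fibonacci: after 6 iterations
`x, right` takes the values: (1, 1) → (1, 2) → (2, 3) → (3, 5) → (5, 8) → (8, 13) → (13, 21)

Answer: 13, 21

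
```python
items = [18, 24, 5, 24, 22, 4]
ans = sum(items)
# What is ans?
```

Trace:
`items = [18, 24, 5, 24, 22, 4]` → items = [18, 24, 5, 24, 22, 4]
`ans = sum(items)` → ans = 97
So ans = 97

Answer: 97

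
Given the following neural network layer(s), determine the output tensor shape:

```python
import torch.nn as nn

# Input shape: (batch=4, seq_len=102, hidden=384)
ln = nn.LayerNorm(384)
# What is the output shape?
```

Input: (4, 102, 384) -> Output: (4, 102, 384)

Answer: (4, 102, 384)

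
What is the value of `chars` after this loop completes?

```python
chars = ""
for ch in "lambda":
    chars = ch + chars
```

Reverse 'lambda'
`chars` takes the values: "" → "l" → "al" → "mal" → "bmal" → "dbmal" → "adbmal"

Answer: "adbmal"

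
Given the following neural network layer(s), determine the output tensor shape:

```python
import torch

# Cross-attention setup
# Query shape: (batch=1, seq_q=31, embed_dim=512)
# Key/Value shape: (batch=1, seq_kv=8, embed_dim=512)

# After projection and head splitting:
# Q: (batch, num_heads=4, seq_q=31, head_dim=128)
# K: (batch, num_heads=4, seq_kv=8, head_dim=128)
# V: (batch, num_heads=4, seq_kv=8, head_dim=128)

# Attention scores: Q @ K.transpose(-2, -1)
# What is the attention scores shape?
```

Input: (1, 31, 512) -> Output: (1, 4, 31, 8)

Answer: (1, 4, 31, 8)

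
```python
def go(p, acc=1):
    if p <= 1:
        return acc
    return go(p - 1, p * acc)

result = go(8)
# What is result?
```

Accumulator trace (n, acc): (8, 1) -> (7, 8) -> (6, 56) -> (5, 336) -> (4, 1680) -> (3, 6720) -> (2, 20160) -> (1, 40320) -> return 40320

Answer: 40320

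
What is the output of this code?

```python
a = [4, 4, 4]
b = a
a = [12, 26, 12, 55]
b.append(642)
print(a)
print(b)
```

Key concept: rebinding vs mutation: a is rebound to a new list, b still points at the original.
Step by step:
`a = [4, 4, 4]` → a = [4, 4, 4]
`b = a` → b = [4, 4, 4] (same object as a)
`a = [12, 26, 12, 55]` → a = [12, 26, 12, 55]
`b.append(642)` → b = [4, 4, 4, 642]
`print(a)` → prints [12, 26, 12, 55]
`print(b)` → prints [4, 4, 4, 642]

Answer:
[12, 26, 12, 55]
[4, 4, 4, 642]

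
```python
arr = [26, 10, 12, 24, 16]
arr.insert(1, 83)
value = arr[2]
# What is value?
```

Trace:
`arr = [26, 10, 12, 24, 16]` → arr = [26, 10, 12, 24, 16]
`arr.insert(1, 83)` → arr = [26, 83, 10, 12, 24, 16]
`value = arr[2]` → value = 10
So value = 10

Answer: 10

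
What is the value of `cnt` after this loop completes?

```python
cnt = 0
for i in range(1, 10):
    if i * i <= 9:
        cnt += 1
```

Count numbers where i² ≤ 9
`cnt` takes the values: 0 → 1 → 2 → 3

Answer: 3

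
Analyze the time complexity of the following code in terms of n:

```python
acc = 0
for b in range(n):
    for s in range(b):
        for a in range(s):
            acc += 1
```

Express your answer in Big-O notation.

Each loop level contributes: n × n × n. Multiplying the contributions gives O(n^3).

Answer: O(n^3)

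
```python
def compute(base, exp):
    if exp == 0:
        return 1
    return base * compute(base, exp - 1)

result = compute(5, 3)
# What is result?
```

compute(5, 3) = 5 * 5 * 5 = 125

Answer: 125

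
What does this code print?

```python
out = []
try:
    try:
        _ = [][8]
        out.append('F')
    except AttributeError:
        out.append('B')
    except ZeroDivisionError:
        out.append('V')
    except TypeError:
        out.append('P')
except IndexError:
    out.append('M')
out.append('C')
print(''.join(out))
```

Execution trace: 'M' (outer except IndexError) → 'C' (after the try/except). Output: MC

Answer: MC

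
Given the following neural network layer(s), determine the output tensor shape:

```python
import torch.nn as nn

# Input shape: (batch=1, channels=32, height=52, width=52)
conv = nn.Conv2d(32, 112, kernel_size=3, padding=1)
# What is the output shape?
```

Input: (1, 32, 52, 52) -> Output: (1, 112, 52, 52)

Answer: (1, 112, 52, 52)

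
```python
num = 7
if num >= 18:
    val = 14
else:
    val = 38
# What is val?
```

Trace:
`num = 7` → num = 7
`if num >= 18: ...` → num >= 18 is False, take else branch → val = 38
So val = 38

Answer: 38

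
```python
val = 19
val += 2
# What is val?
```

Trace:
`val = 19` → val = 19
`val += 2` → val = 21
So val = 21

Answer: 21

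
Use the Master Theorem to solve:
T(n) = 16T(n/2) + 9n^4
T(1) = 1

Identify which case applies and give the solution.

a=16, b=2, f(n)=9n^4. log_2(16) = 4. Since c=4 = 4, Case 2 applies: T(n) = Θ(n^log_b(a) · log n) = O(n^4 log n).

Answer: O(n^4 log n) - Case 2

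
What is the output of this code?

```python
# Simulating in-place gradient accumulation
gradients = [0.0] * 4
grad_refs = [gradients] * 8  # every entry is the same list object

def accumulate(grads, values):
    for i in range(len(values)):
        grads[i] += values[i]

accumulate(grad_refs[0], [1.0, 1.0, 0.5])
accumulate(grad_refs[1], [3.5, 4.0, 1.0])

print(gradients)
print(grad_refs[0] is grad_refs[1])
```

Key concept: gradient accumulation aliasing.
Step by step:
`gradients = [0.0] * 4` → gradients = [0.0, 0.0, 0.0, 0.0]
`grad_refs = [gradients] * 8` → grad_refs = [[0.0, 0.0, 0.0, 0.0], [0.0, 0.0, 0.0, 0.0], [0.0, 0.0, 0.0, 0.0], [0.0, 0.0, 0.0, 0.0], [0.0, 0.0, 0.0, 0.0], [0.0, 0.0, 0.0, 0.0], [0.0, 0.0, 0.0, 0.0], [0.0, 0.0, 0.0, 0.0]]
`accumulate(grad_refs[0], [1.0, 1.0, 0.5])` → gradients = [1.0, 1.0, 0.5, 0.0]; grad_refs = [[1.0, 1.0, 0.5, 0.0], [1.0, 1.0, 0.5, 0.0], [1.0, 1.0, 0.5, 0.0], [1.0, 1.0, 0.5, 0.0], [1.0, 1.0, 0.5, 0.0], [1.0, 1.0, 0.5, 0.0], [1.0, 1.0, 0.5, 0.0], [1.0, 1.0, 0.5, 0.0]]
`accumulate(grad_refs[1], [3.5, 4.0, 1.0])` → gradients = [4.5, 5.0, 1.5, 0.0]; grad_refs = [[4.5, 5.0, 1.5, 0.0], [4.5, 5.0, 1.5, 0.0], [4.5, 5.0, 1.5, 0.0], [4.5, 5.0, 1.5, 0.0], [4.5, 5.0, 1.5, 0.0], [4.5, 5.0, 1.5, 0.0], [4.5, 5.0, 1.5, 0.0], [4.5, 5.0, 1.5, 0.0]]
`print(gradients)` → prints [4.5, 5.0, 1.5, 0.0]
`print(grad_refs[0] is grad_refs[1])` → prints True

Answer:
[4.5, 5.0, 1.5, 0.0]
True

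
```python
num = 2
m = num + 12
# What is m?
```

Trace:
`num = 2` → num = 2
`m = num + 12` → m = 14
So m = 14

Answer: 14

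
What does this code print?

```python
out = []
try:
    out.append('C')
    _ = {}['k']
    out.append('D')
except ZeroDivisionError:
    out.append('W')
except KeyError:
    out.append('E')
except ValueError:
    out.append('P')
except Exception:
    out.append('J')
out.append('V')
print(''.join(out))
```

Execution trace: 'C' (try body) → 'E' (except KeyError) → 'V' (after the try/except). Output: CEV

Answer: CEV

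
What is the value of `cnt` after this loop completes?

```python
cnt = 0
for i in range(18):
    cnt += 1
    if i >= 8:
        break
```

Loop breaks when i reaches 8, cnt is 9
`cnt` takes the values: 0 → 1 → 2 → 3 → 4 → 5 → 6 → 7 → 8 → 9

Answer: 9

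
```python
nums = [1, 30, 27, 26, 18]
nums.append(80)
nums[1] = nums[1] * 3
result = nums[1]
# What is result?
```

Trace:
`nums = [1, 30, 27, 26, 18]` → nums = [1, 30, 27, 26, 18]
`nums.append(80)` → nums = [1, 30, 27, 26, 18, 80]
`nums[1] = nums[1] * 3` → nums = [1, 90, 27, 26, 18, 80]
`result = nums[1]` → result = 90
So result = 90

Answer: 90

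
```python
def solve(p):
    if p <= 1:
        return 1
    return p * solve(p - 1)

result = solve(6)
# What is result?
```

solve(6) = 6 * 5 * 4 * 3 * 2 * 1 = 720

Answer: 720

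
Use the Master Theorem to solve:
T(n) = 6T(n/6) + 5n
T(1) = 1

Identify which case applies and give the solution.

a=6, b=6, f(n)=5n. log_6(6) = 1. Since c=1 = 1, Case 2 applies: T(n) = Θ(n^log_b(a) · log n) = O(n log n).

Answer: O(n log n) - Case 2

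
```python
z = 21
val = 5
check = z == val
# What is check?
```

Trace:
`z = 21` → z = 21
`val = 5` → val = 5
`check = z == val` → check = False
So check = False

Answer: False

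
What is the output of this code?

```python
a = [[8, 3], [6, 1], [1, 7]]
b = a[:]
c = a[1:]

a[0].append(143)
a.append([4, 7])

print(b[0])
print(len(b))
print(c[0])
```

Key concept: slice with nested mutation.
Step by step:
`a = [[8, 3], [6, 1], [1, 7]]` → a = [[8, 3], [6, 1], [1, 7]]
`b = a[:]` → b = [[8, 3], [6, 1], [1, 7]]
`c = a[1:]` → c = [[6, 1], [1, 7]]
`a[0].append(143)` → a = [[8, 3, 143], [6, 1], [1, 7]]; b = [[8, 3, 143], [6, 1], [1, 7]]
`a.append([4, 7])` → a = [[8, 3, 143], [6, 1], [1, 7], [4, 7]]
`print(b[0])` → prints [8, 3, 143]
`print(len(b))` → prints 3
`print(c[0])` → prints [6, 1]

Answer:
[8, 3, 143]
3
[6, 1]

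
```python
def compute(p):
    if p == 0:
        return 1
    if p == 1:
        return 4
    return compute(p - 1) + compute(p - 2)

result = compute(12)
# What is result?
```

Build up from base cases: compute(0)=1, compute(1)=4, compute(2)=5, compute(3)=9, compute(4)=14, compute(5)=23, compute(6)=37, ..., compute(12)=665

Answer: 665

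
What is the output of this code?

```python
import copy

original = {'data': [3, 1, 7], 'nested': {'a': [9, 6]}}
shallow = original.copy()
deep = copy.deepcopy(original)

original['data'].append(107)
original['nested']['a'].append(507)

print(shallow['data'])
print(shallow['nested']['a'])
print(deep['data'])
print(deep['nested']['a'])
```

Key concept: comparing shallow vs deep copy.
Step by step:
`original = {'data': [3, 1, 7], 'nested': {'a': [9, 6]}}` → original = {'data': [3, 1, 7], 'nested': {'a': [9, 6]}}
`shallow = original.copy()` → shallow = {'data': [3, 1, 7], 'nested': {'a': [9, 6]}}
`deep = copy.deepcopy(original)` → deep = {'data': [3, 1, 7], 'nested': {'a': [9, 6]}}
`original['data'].append(107)` → original = {'data': [3, 1, 7, 107], 'nested': {'a': [9, 6]}}; shallow = {'data': [3, 1, 7, 107], 'nested': {'a': [9, 6]}}
`original['nested']['a'].append(507)` → original = {'data': [3, 1, 7, 107], 'nested': {'a': [9, 6, 507]}}; shallow = {'data': [3, 1, 7, 107], 'nested': {'a': [9, 6, 507]}}
`print(shallow['data'])` → prints [3, 1, 7, 107]
`print(shallow['nested']['a'])` → prints [9, 6, 507]
`print(deep['data'])` → prints [3, 1, 7]
`print(deep['nested']['a'])` → prints [9, 6]

Answer:
[3, 1, 7, 107]
[9, 6, 507]
[3, 1, 7]
[9, 6]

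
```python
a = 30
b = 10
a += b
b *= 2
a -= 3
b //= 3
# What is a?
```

Trace:
`a = 30` → a = 30
`b = 10` → b = 10
`a += b` → a = 40
`b *= 2` → b = 20
`a -= 3` → a = 37
`b //= 3` → b = 6
So a = 37

Answer: 37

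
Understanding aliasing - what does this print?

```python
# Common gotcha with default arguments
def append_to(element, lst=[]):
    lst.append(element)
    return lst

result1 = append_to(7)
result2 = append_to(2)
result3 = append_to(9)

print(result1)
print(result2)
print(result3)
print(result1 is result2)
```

Key concept: mutable default argument gotcha.
Step by step:
`result1 = append_to(7)` → result1 = [7]
`result2 = append_to(2)` → result1 = [7, 2] (same object as result2); result2 = [7, 2] (same object as result1)
`result3 = append_to(9)` → result1 = [7, 2, 9] (same object as result2, result3); result2 = [7, 2, 9] (same object as result1, result3); result3 = [7, 2, 9] (same object as result1, result2)
`print(result1)` → prints [7, 2, 9]
`print(result2)` → prints [7, 2, 9]
`print(result3)` → prints [7, 2, 9]
`print(result1 is result2)` → prints True

Answer:
[7, 2, 9]
[7, 2, 9]
[7, 2, 9]
True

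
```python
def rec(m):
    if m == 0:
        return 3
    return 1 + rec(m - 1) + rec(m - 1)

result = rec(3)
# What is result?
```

rec(m) = 1 + 2·rec(m-1), rec(0)=3. Closed form: (3+1)·2^3 - 1 = 31.

Answer: 31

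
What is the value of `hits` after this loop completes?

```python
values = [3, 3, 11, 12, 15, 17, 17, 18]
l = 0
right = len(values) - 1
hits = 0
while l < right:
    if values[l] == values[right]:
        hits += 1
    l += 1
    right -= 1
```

Count matching pairs from ends
`hits` takes the values: 0

Answer: 0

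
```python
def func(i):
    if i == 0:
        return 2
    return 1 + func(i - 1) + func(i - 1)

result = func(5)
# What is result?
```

func(i) = 1 + 2·func(i-1), func(0)=2. Closed form: (2+1)·2^5 - 1 = 95.

Answer: 95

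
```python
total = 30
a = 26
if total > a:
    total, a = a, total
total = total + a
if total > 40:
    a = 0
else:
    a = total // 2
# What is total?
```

Trace:
`total = 30` → total = 30
`a = 26` → a = 26
`if total > a: ...` → total > a is True → total = 26; a = 30
`total = total + a` → total = 56
`if total > 40: ...` → total > 40 is True → a = 0
So total = 56

Answer: 56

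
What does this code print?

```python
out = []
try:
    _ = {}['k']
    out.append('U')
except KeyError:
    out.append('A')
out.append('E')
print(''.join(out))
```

Execution trace: 'A' (except KeyError) → 'E' (after the try/except). Output: AE

Answer: AE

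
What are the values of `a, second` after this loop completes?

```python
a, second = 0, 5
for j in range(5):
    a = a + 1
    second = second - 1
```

a goes 0→5, second goes 5→0
`a, second` takes the values: (0, 5) → (1, 5) → (1, 4) → (2, 4) → (2, 3) → (3, 3) → (3, 2) → (4, 2) → (4, 1) → (5, 1) → (5, 0)

Answer: 5, 0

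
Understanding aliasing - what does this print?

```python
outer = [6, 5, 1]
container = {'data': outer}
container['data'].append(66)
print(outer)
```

Key concept: dict holds reference to list.
Step by step:
`outer = [6, 5, 1]` → outer = [6, 5, 1]
`container = {'data': outer}` → container = {'data': [6, 5, 1]}
`container['data'].append(66)` → outer = [6, 5, 1, 66]; container = {'data': [6, 5, 1, 66]}
`print(outer)` → prints [6, 5, 1, 66]

Answer: [6, 5, 1, 66]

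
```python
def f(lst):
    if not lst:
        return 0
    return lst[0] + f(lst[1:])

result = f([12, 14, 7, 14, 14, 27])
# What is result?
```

12 + 14 + 7 + 14 + 14 + 27 + 0 = 88

Answer: 88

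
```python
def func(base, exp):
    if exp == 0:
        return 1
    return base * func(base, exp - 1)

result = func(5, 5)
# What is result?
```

func(5, 5) = 5 * 5 * 5 * 5 * 5 = 3125

Answer: 3125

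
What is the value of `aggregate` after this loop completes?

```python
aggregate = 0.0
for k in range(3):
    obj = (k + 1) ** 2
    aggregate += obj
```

Sum of squared losses 1² + 2² + ... + 3²
`aggregate` takes the values: 0.0 → 1.0 → 5.0 → 14.0

Answer: 14.0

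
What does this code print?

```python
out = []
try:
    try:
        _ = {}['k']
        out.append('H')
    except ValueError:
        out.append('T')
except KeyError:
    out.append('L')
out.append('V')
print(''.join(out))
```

Execution trace: 'L' (outer except KeyError) → 'V' (after the try/except). Output: LV

Answer: LV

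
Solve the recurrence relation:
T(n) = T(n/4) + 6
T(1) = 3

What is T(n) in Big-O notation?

Each step divides n by 4 and adds 6. After log_4(n) steps we reach T(1)=3. So T(n) = 6·log_4(n) + 3 = O(log n).

Answer: O(log n)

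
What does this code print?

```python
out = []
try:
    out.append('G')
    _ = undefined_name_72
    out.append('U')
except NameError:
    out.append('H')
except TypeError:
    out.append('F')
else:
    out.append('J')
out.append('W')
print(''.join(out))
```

Execution trace: 'G' (try body) → 'H' (except NameError) → 'W' (after the try/except). Output: GHW

Answer: GHW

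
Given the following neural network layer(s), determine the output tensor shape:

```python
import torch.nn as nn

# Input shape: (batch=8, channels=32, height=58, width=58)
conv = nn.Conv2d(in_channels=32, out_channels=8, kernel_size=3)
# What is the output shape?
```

Input: (8, 32, 58, 58) -> Output: (8, 8, 56, 56)

Answer: (8, 8, 56, 56)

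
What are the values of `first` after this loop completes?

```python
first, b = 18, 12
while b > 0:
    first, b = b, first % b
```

GCD of 18 and 12
`first` takes the values: 18 → 12 → 6

Answer: 6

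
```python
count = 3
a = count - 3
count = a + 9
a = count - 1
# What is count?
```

Trace:
`count = 3` → count = 3
`a = count - 3` → a = 0
`count = a + 9` → count = 9
`a = count - 1` → a = 8
So count = 9

Answer: 9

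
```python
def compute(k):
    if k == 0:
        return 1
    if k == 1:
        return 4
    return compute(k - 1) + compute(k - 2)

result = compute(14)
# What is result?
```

Build up from base cases: compute(0)=1, compute(1)=4, compute(2)=5, compute(3)=9, compute(4)=14, compute(5)=23, compute(6)=37, ..., compute(14)=1741

Answer: 1741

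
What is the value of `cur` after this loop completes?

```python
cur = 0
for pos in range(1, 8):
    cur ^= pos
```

XOR of 1 to 7
`cur` takes the values: 0 → 1 → 3 → 0 → 4 → 1 → 7 → 0

Answer: 0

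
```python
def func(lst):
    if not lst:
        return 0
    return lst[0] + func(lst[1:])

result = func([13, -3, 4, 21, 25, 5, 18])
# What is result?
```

13 + (-3) + 4 + 21 + 25 + 5 + 18 + 0 = 83

Answer: 83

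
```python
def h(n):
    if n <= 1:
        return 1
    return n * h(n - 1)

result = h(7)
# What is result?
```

h(7) = 7 * 6 * 5 * 4 * 3 * 2 * 1 = 5040

Answer: 5040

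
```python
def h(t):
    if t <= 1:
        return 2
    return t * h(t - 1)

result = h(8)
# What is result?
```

h(8) = 8 * 7 * 6 * 5 * 4 * 3 * 2 * 2 = 80640

Answer: 80640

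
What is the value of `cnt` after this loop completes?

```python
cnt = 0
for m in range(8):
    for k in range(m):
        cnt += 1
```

Triangle number: 0+1+2+...+7
`cnt` takes the values: 0 → 1 → 2 → 3 → 4 → 5 → 6 → 7 → 8 → 9 → 10 → 11 → 12 → 13 → 14 → 15 → 16 → 17 → 18 → 19 → 20 → 21 → 22 → 23 → 24 → 25 → 26 → 27 → 28

Answer: 28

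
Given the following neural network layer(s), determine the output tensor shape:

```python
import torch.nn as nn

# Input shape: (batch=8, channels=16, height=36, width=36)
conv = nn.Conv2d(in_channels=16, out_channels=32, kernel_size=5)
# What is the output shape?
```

Input: (8, 16, 36, 36) -> Output: (8, 32, 32, 32)

Answer: (8, 32, 32, 32)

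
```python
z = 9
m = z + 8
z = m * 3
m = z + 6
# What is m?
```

Trace:
`z = 9` → z = 9
`m = z + 8` → m = 17
`z = m * 3` → z = 51
`m = z + 6` → m = 57
So m = 57

Answer: 57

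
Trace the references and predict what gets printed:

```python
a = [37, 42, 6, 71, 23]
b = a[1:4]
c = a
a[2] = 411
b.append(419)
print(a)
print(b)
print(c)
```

Key concept: slice vs alias.
Step by step:
`a = [37, 42, 6, 71, 23]` → a = [37, 42, 6, 71, 23]
`b = a[1:4]` → b = [42, 6, 71]
`c = a` → c = [37, 42, 6, 71, 23] (same object as a)
`a[2] = 411` → a = [37, 42, 411, 71, 23] (same object as c); c = [37, 42, 411, 71, 23] (same object as a)
`b.append(419)` → b = [42, 6, 71, 419]
`print(a)` → prints [37, 42, 411, 71, 23]
`print(b)` → prints [42, 6, 71, 419]
`print(c)` → prints [37, 42, 411, 71, 23]

Answer:
[37, 42, 411, 71, 23]
[42, 6, 71, 419]
[37, 42, 411, 71, 23]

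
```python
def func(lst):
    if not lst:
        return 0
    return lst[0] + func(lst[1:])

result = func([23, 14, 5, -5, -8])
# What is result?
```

23 + 14 + 5 + (-5) + (-8) + 0 = 29

Answer: 29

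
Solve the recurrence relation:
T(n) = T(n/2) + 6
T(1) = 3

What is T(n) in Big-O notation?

Each step divides n by 2 and adds 6. After log_2(n) steps we reach T(1)=3. So T(n) = 6·log_2(n) + 3 = O(log n).

Answer: O(log n)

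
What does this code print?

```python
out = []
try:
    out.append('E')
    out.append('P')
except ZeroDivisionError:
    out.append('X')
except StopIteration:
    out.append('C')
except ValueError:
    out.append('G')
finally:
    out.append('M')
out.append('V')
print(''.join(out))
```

Execution trace: 'E' (try body) → 'P' (try body, no exception) → 'M' (finally) → 'V' (after the try/except). Output: EPMV

Answer: EPMV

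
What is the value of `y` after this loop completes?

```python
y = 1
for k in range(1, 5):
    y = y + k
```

Start at 1, add 1 through 4
`y` takes the values: 1 → 2 → 4 → 7 → 11

Answer: 11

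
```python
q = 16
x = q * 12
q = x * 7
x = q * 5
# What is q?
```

Trace:
`q = 16` → q = 16
`x = q * 12` → x = 192
`q = x * 7` → q = 1344
`x = q * 5` → x = 6720
So q = 1344

Answer: 1344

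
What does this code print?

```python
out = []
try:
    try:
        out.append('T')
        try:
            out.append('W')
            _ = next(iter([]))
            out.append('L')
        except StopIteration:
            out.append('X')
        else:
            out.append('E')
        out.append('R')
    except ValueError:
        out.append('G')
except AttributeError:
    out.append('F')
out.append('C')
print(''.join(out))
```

Execution trace: 'T' (try body) → 'W' (inner try body) → 'X' (inner except StopIteration) → 'R' (try body, no exception) → 'C' (after the try/except). Output: TWXRC

Answer: TWXRC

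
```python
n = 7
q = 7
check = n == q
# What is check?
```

Trace:
`n = 7` → n = 7
`q = 7` → q = 7
`check = n == q` → check = True
So check = True

Answer: True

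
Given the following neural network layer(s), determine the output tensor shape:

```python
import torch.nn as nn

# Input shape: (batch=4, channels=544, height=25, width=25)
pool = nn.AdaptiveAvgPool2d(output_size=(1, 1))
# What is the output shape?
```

Input: (4, 544, 25, 25) -> Output: (4, 544, 1, 1)

Answer: (4, 544, 1, 1)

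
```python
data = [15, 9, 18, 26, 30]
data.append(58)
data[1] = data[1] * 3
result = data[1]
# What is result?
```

Trace:
`data = [15, 9, 18, 26, 30]` → data = [15, 9, 18, 26, 30]
`data.append(58)` → data = [15, 9, 18, 26, 30, 58]
`data[1] = data[1] * 3` → data = [15, 27, 18, 26, 30, 58]
`result = data[1]` → result = 27
So result = 27

Answer: 27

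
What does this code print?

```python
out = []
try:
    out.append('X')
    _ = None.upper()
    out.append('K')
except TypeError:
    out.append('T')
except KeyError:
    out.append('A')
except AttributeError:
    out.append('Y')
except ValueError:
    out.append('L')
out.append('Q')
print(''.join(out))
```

Execution trace: 'X' (try body) → 'Y' (except AttributeError) → 'Q' (after the try/except). Output: XYQ

Answer: XYQ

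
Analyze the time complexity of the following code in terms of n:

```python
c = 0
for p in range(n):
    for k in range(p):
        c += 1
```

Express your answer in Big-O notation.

Each loop level contributes: n × n. Multiplying the contributions gives O(n^2).

Answer: O(n^2)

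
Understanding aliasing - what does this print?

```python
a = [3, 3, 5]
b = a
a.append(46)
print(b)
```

Key concept: basic list aliasing.
Step by step:
`a = [3, 3, 5]` → a = [3, 3, 5]
`b = a` → b = [3, 3, 5] (same object as a)
`a.append(46)` → a = [3, 3, 5, 46] (same object as b); b = [3, 3, 5, 46] (same object as a)
`print(b)` → prints [3, 3, 5, 46]

Answer: [3, 3, 5, 46]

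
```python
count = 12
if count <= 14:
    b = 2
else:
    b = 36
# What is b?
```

Trace:
`count = 12` → count = 12
`if count <= 14: ...` → count <= 14 is True → b = 2
So b = 2

Answer: 2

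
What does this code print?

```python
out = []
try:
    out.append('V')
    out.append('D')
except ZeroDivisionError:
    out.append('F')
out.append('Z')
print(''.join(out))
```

Execution trace: 'V' (try body) → 'D' (try body, no exception) → 'Z' (after the try/except). Output: VDZ

Answer: VDZ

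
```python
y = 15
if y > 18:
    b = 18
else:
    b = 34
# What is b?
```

Trace:
`y = 15` → y = 15
`if y > 18: ...` → y > 18 is False, take else branch → b = 34
So b = 34

Answer: 34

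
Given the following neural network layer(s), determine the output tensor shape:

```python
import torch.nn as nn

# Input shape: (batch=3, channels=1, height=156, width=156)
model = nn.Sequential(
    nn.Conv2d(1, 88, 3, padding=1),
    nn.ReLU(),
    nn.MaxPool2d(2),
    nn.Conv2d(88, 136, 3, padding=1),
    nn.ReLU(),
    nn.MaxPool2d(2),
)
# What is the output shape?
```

Input: (3, 1, 156, 156) -> after first Conv2d: (3, 88, 156, 156) -> after first MaxPool2d: (3, 88, 78, 78) -> after second Conv2d: (3, 136, 78, 78) -> Output: (3, 136, 39, 39)

Answer: (3, 136, 39, 39)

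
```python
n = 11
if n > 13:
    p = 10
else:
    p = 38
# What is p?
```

Trace:
`n = 11` → n = 11
`if n > 13: ...` → n > 13 is False, take else branch → p = 38
So p = 38

Answer: 38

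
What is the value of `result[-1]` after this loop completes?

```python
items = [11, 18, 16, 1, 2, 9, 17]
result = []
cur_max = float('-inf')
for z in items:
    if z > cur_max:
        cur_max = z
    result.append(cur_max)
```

Running max ends at 18
`result` takes the values: [] → [11] → [11, 18] → [11, 18, 18] → [11, 18, 18, 18] → [11, 18, 18, 18, 18] → [11, 18, 18, 18, 18, 18] → [11, 18, 18, 18, 18, 18, 18]
So `result[-1]` = 18

Answer: 18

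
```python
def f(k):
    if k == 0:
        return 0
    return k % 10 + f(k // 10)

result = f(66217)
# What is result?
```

Sum of digits of 66217: 7 + 1 + 2 + 6 + 6 = 22

Answer: 22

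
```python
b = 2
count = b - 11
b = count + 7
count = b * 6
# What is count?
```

Trace:
`b = 2` → b = 2
`count = b - 11` → count = -9
`b = count + 7` → b = -2
`count = b * 6` → count = -12
So count = -12

Answer: -12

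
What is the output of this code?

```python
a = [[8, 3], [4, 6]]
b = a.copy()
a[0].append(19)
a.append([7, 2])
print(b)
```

Key concept: shallow copy with nested lists.
Step by step:
`a = [[8, 3], [4, 6]]` → a = [[8, 3], [4, 6]]
`b = a.copy()` → b = [[8, 3], [4, 6]]
`a[0].append(19)` → a = [[8, 3, 19], [4, 6]]; b = [[8, 3, 19], [4, 6]]
`a.append([7, 2])` → a = [[8, 3, 19], [4, 6], [7, 2]]
`print(b)` → prints [[8, 3, 19], [4, 6]]

Answer: [[8, 3, 19], [4, 6]]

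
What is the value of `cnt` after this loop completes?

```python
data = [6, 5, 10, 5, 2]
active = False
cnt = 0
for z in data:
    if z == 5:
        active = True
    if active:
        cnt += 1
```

Count elements after first 5 in [6, 5, 10, 5, 2]
`cnt` takes the values: 0 → 1 → 2 → 3 → 4

Answer: 4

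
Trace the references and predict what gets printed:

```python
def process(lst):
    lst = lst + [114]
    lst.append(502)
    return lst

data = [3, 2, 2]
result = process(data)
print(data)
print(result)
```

Key concept: rebinding parameter vs mutation.
Step by step:
`data = [3, 2, 2]` → data = [3, 2, 2]
`result = process(data)` → result = [3, 2, 2, 114, 502]
`print(data)` → prints [3, 2, 2]
`print(result)` → prints [3, 2, 2, 114, 502]

Answer:
[3, 2, 2]
[3, 2, 2, 114, 502]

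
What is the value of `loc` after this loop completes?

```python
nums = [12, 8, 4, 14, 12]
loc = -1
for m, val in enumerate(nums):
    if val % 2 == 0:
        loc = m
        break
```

First even number index in [12, 8, 4, 14, 12]
`loc` takes the values: -1 → 0

Answer: 0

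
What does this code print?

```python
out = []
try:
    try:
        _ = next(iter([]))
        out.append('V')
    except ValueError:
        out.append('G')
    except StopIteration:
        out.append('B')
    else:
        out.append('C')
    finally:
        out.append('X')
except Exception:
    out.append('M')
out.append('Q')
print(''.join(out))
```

Execution trace: 'B' (inner except StopIteration) → 'X' (inner finally) → 'Q' (after the try/except). Output: BXQ

Answer: BXQ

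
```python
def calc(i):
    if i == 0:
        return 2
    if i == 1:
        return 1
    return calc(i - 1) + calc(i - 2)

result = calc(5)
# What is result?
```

Build up from base cases: calc(0)=2, calc(1)=1, calc(2)=3, calc(3)=4, calc(4)=7, calc(5)=11

Answer: 11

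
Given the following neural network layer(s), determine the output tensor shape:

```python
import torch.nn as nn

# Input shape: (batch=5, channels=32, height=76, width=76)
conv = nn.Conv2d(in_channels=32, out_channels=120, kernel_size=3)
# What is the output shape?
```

Input: (5, 32, 76, 76) -> Output: (5, 120, 74, 74)

Answer: (5, 120, 74, 74)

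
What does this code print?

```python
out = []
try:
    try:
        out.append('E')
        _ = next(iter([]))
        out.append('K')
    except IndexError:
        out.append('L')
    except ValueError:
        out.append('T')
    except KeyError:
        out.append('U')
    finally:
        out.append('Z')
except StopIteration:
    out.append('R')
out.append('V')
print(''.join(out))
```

Execution trace: 'E' (try body) → 'Z' (finally) → 'R' (outer except StopIteration) → 'V' (after the try/except). Output: EZRV

Answer: EZRV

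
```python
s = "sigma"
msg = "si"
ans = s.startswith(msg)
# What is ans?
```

Trace:
`s = "sigma"` → s = 'sigma'
`msg = "si"` → msg = 'si'
`ans = s.startswith(msg)` → ans = True
So ans = True

Answer: True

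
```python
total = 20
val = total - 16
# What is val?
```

Trace:
`total = 20` → total = 20
`val = total - 16` → val = 4
So val = 4

Answer: 4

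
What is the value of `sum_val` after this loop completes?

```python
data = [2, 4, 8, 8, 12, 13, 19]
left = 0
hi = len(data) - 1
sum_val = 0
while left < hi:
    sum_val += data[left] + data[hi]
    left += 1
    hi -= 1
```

Sum of pairs from ends
`sum_val` takes the values: 0 → 21 → 38 → 58

Answer: 58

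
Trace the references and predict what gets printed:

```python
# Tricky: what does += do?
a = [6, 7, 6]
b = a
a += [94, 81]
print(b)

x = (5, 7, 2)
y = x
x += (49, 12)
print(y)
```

Key concept: += behavior differs for mutable vs immutable.
Step by step:
`a = [6, 7, 6]` → a = [6, 7, 6]
`b = a` → b = [6, 7, 6] (same object as a)
`a += [94, 81]` → a = [6, 7, 6, 94, 81] (same object as b); b = [6, 7, 6, 94, 81] (same object as a)
`print(b)` → prints [6, 7, 6, 94, 81]
`x = (5, 7, 2)` → x = (5, 7, 2)
`y = x` → y = (5, 7, 2)
`x += (49, 12)` → x = (5, 7, 2, 49, 12)
`print(y)` → prints (5, 7, 2)

Answer:
[6, 7, 6, 94, 81]
(5, 7, 2)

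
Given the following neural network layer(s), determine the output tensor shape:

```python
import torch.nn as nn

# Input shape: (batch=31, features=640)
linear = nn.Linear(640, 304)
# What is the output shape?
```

Input: (31, 640) -> Output: (31, 304)

Answer: (31, 304)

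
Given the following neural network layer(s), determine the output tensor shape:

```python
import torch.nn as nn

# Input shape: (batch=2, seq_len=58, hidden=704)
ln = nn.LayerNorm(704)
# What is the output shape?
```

Input: (2, 58, 704) -> Output: (2, 58, 704)

Answer: (2, 58, 704)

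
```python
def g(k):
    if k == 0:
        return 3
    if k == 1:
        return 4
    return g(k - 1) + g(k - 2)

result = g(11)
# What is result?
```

Build up from base cases: g(0)=3, g(1)=4, g(2)=7, g(3)=11, g(4)=18, g(5)=29, g(6)=47, ..., g(11)=521

Answer: 521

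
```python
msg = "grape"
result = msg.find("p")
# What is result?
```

Trace:
`msg = "grape"` → msg = 'grape'
`result = msg.find("p")` → result = 3
So result = 3

Answer: 3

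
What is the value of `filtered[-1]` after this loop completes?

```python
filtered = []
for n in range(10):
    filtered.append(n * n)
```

Last element of squares 0 to 9
`filtered` takes the values: [] → [0] → [0, 1] → [0, 1, 4] → [0, 1, 4, 9] → [0, 1, 4, 9, 16] → [0, 1, 4, 9, 16, 25] → [0, 1, 4, 9, 16, 25, 36] → [0, 1, 4, 9, 16, 25, 36, 49] → [0, 1, 4, 9, 16, 25, 36, 49, 64] → [0, 1, 4, 9, 16, 25, 36, 49, 64, 81]
So `filtered[-1]` = 81

Answer: 81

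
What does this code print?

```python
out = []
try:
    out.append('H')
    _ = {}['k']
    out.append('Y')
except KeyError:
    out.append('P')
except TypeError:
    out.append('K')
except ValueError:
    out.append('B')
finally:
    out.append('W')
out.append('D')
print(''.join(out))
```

Execution trace: 'H' (try body) → 'P' (except KeyError) → 'W' (finally) → 'D' (after the try/except). Output: HPWD

Answer: HPWD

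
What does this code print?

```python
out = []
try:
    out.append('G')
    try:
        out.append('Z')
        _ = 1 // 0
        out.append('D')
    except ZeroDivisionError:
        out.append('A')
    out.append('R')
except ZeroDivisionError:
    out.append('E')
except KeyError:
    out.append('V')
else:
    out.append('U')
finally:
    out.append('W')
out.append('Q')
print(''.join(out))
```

Execution trace: 'G' (try body) → 'Z' (inner try body) → 'A' (inner except ZeroDivisionError) → 'R' (try body, no exception) → 'U' (else) → 'W' (finally) → 'Q' (after the try/except). Output: GZARUWQ

Answer: GZARUWQ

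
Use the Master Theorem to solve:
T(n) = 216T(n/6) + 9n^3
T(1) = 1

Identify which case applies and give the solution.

a=216, b=6, f(n)=9n^3. log_6(216) = 3. Since c=3 = 3, Case 2 applies: T(n) = Θ(n^log_b(a) · log n) = O(n^3 log n).

Answer: O(n^3 log n) - Case 2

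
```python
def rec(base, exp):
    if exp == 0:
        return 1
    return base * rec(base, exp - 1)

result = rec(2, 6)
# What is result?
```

rec(2, 6) = 2 * 2 * 2 * 2 * 2 * 2 = 64

Answer: 64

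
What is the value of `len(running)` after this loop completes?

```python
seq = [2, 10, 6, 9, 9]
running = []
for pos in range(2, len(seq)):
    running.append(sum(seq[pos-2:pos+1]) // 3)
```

Number of 3-element averages
`running` takes the values: [] → [6] → [6, 8] → [6, 8, 8]
So `len(running)` = 3

Answer: 3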